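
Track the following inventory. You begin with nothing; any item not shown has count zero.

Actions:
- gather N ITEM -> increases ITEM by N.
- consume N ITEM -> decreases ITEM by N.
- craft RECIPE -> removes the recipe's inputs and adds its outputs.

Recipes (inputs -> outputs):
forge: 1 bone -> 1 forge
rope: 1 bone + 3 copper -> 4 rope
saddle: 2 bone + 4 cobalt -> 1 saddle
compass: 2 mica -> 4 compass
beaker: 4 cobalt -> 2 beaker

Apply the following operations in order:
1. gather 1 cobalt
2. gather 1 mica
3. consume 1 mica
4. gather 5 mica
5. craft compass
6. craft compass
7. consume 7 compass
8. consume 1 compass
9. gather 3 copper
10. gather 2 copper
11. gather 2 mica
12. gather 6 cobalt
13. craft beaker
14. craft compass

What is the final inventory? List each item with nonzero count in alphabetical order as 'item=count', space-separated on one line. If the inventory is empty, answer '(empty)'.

After 1 (gather 1 cobalt): cobalt=1
After 2 (gather 1 mica): cobalt=1 mica=1
After 3 (consume 1 mica): cobalt=1
After 4 (gather 5 mica): cobalt=1 mica=5
After 5 (craft compass): cobalt=1 compass=4 mica=3
After 6 (craft compass): cobalt=1 compass=8 mica=1
After 7 (consume 7 compass): cobalt=1 compass=1 mica=1
After 8 (consume 1 compass): cobalt=1 mica=1
After 9 (gather 3 copper): cobalt=1 copper=3 mica=1
After 10 (gather 2 copper): cobalt=1 copper=5 mica=1
After 11 (gather 2 mica): cobalt=1 copper=5 mica=3
After 12 (gather 6 cobalt): cobalt=7 copper=5 mica=3
After 13 (craft beaker): beaker=2 cobalt=3 copper=5 mica=3
After 14 (craft compass): beaker=2 cobalt=3 compass=4 copper=5 mica=1

Answer: beaker=2 cobalt=3 compass=4 copper=5 mica=1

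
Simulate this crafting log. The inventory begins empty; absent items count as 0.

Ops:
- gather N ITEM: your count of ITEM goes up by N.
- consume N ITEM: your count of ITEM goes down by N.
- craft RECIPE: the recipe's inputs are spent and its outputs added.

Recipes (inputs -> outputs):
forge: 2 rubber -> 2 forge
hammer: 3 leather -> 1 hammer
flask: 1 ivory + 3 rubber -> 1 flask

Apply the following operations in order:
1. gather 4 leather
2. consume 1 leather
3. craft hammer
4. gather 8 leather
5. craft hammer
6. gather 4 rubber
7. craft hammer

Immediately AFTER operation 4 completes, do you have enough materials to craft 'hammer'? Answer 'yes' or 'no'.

After 1 (gather 4 leather): leather=4
After 2 (consume 1 leather): leather=3
After 3 (craft hammer): hammer=1
After 4 (gather 8 leather): hammer=1 leather=8

Answer: yes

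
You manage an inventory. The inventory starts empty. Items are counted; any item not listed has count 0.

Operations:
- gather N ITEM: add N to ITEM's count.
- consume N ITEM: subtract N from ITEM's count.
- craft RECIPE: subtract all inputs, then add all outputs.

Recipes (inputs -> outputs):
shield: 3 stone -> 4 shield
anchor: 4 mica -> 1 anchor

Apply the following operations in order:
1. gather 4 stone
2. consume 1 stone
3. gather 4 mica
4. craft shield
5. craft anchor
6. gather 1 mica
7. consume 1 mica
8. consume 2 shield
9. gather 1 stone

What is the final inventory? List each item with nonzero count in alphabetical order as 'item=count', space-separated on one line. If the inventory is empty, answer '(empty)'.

After 1 (gather 4 stone): stone=4
After 2 (consume 1 stone): stone=3
After 3 (gather 4 mica): mica=4 stone=3
After 4 (craft shield): mica=4 shield=4
After 5 (craft anchor): anchor=1 shield=4
After 6 (gather 1 mica): anchor=1 mica=1 shield=4
After 7 (consume 1 mica): anchor=1 shield=4
After 8 (consume 2 shield): anchor=1 shield=2
After 9 (gather 1 stone): anchor=1 shield=2 stone=1

Answer: anchor=1 shield=2 stone=1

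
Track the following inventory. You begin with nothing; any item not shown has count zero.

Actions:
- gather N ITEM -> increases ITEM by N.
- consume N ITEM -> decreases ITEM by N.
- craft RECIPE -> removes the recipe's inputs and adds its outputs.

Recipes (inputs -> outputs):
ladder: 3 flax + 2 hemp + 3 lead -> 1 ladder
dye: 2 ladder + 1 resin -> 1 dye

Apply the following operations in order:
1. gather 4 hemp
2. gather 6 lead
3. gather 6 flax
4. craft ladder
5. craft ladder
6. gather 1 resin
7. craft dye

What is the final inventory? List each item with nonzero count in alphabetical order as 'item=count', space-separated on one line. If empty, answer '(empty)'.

Answer: dye=1

Derivation:
After 1 (gather 4 hemp): hemp=4
After 2 (gather 6 lead): hemp=4 lead=6
After 3 (gather 6 flax): flax=6 hemp=4 lead=6
After 4 (craft ladder): flax=3 hemp=2 ladder=1 lead=3
After 5 (craft ladder): ladder=2
After 6 (gather 1 resin): ladder=2 resin=1
After 7 (craft dye): dye=1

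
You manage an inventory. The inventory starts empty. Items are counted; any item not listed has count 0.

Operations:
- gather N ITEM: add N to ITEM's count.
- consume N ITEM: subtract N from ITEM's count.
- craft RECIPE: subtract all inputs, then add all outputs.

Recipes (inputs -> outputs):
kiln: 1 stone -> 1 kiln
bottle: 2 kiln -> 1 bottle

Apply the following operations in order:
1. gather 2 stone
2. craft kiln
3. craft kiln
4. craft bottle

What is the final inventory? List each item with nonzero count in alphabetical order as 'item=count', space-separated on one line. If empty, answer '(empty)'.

Answer: bottle=1

Derivation:
After 1 (gather 2 stone): stone=2
After 2 (craft kiln): kiln=1 stone=1
After 3 (craft kiln): kiln=2
After 4 (craft bottle): bottle=1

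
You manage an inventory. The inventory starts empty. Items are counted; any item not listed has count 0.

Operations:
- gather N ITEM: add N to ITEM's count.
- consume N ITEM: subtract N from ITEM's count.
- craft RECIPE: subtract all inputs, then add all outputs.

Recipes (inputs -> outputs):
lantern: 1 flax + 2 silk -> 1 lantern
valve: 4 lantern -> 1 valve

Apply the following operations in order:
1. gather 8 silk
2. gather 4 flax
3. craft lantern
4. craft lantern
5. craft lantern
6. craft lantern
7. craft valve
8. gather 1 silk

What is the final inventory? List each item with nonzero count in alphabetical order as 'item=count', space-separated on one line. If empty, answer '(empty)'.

Answer: silk=1 valve=1

Derivation:
After 1 (gather 8 silk): silk=8
After 2 (gather 4 flax): flax=4 silk=8
After 3 (craft lantern): flax=3 lantern=1 silk=6
After 4 (craft lantern): flax=2 lantern=2 silk=4
After 5 (craft lantern): flax=1 lantern=3 silk=2
After 6 (craft lantern): lantern=4
After 7 (craft valve): valve=1
After 8 (gather 1 silk): silk=1 valve=1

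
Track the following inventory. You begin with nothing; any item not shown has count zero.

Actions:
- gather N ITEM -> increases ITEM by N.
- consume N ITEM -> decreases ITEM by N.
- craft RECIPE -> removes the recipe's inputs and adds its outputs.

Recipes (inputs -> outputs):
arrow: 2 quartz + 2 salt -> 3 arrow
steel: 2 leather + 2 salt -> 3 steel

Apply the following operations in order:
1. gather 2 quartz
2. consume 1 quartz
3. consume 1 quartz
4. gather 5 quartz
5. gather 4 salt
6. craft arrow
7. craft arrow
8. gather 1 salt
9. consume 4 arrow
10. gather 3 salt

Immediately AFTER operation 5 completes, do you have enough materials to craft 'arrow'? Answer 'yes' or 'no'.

Answer: yes

Derivation:
After 1 (gather 2 quartz): quartz=2
After 2 (consume 1 quartz): quartz=1
After 3 (consume 1 quartz): (empty)
After 4 (gather 5 quartz): quartz=5
After 5 (gather 4 salt): quartz=5 salt=4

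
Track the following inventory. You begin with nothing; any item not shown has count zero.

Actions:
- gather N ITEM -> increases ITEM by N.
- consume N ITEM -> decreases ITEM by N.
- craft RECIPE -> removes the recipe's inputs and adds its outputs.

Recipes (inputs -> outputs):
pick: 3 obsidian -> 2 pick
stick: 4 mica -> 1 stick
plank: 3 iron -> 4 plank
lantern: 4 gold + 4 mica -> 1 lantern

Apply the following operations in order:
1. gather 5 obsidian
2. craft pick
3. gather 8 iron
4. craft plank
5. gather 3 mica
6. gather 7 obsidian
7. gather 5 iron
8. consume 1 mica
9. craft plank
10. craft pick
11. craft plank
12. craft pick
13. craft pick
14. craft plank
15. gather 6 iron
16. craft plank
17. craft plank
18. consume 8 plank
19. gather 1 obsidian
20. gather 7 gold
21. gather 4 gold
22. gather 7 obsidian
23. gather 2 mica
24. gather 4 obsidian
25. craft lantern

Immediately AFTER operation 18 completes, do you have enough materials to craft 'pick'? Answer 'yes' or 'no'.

Answer: no

Derivation:
After 1 (gather 5 obsidian): obsidian=5
After 2 (craft pick): obsidian=2 pick=2
After 3 (gather 8 iron): iron=8 obsidian=2 pick=2
After 4 (craft plank): iron=5 obsidian=2 pick=2 plank=4
After 5 (gather 3 mica): iron=5 mica=3 obsidian=2 pick=2 plank=4
After 6 (gather 7 obsidian): iron=5 mica=3 obsidian=9 pick=2 plank=4
After 7 (gather 5 iron): iron=10 mica=3 obsidian=9 pick=2 plank=4
After 8 (consume 1 mica): iron=10 mica=2 obsidian=9 pick=2 plank=4
After 9 (craft plank): iron=7 mica=2 obsidian=9 pick=2 plank=8
After 10 (craft pick): iron=7 mica=2 obsidian=6 pick=4 plank=8
After 11 (craft plank): iron=4 mica=2 obsidian=6 pick=4 plank=12
After 12 (craft pick): iron=4 mica=2 obsidian=3 pick=6 plank=12
After 13 (craft pick): iron=4 mica=2 pick=8 plank=12
After 14 (craft plank): iron=1 mica=2 pick=8 plank=16
After 15 (gather 6 iron): iron=7 mica=2 pick=8 plank=16
After 16 (craft plank): iron=4 mica=2 pick=8 plank=20
After 17 (craft plank): iron=1 mica=2 pick=8 plank=24
After 18 (consume 8 plank): iron=1 mica=2 pick=8 plank=16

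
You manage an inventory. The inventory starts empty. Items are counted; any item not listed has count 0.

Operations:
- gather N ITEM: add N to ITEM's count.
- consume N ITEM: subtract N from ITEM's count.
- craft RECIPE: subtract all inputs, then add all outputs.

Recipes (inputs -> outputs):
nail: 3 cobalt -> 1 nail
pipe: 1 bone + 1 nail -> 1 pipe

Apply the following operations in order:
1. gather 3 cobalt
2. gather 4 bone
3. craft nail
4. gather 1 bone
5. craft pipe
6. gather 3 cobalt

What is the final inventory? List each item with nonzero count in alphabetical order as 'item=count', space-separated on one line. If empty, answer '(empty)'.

Answer: bone=4 cobalt=3 pipe=1

Derivation:
After 1 (gather 3 cobalt): cobalt=3
After 2 (gather 4 bone): bone=4 cobalt=3
After 3 (craft nail): bone=4 nail=1
After 4 (gather 1 bone): bone=5 nail=1
After 5 (craft pipe): bone=4 pipe=1
After 6 (gather 3 cobalt): bone=4 cobalt=3 pipe=1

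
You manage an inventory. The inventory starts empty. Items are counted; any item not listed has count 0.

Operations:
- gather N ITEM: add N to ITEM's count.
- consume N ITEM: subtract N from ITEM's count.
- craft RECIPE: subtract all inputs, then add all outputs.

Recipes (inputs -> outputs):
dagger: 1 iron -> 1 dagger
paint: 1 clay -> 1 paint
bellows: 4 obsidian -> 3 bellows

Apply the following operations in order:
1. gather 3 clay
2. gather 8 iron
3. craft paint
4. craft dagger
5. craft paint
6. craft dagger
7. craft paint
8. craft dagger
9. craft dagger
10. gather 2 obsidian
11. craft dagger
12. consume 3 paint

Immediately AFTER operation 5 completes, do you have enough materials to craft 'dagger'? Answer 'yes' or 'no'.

After 1 (gather 3 clay): clay=3
After 2 (gather 8 iron): clay=3 iron=8
After 3 (craft paint): clay=2 iron=8 paint=1
After 4 (craft dagger): clay=2 dagger=1 iron=7 paint=1
After 5 (craft paint): clay=1 dagger=1 iron=7 paint=2

Answer: yes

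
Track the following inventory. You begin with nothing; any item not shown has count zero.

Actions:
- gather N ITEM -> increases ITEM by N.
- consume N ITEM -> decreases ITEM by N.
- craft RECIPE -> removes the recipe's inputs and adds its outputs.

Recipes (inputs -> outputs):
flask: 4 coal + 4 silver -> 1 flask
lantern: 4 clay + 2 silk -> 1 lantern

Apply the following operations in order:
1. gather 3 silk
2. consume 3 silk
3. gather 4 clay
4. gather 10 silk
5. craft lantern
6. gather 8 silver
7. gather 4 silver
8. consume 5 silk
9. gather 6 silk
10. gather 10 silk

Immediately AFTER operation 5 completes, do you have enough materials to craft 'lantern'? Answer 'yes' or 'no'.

After 1 (gather 3 silk): silk=3
After 2 (consume 3 silk): (empty)
After 3 (gather 4 clay): clay=4
After 4 (gather 10 silk): clay=4 silk=10
After 5 (craft lantern): lantern=1 silk=8

Answer: no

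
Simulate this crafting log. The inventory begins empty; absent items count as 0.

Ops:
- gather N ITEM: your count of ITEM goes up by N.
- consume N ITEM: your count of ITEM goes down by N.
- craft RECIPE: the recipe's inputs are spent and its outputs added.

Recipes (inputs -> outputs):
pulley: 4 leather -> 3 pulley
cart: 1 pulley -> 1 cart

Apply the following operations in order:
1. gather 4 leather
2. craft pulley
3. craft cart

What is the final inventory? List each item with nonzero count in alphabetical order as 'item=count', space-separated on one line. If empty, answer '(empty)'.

After 1 (gather 4 leather): leather=4
After 2 (craft pulley): pulley=3
After 3 (craft cart): cart=1 pulley=2

Answer: cart=1 pulley=2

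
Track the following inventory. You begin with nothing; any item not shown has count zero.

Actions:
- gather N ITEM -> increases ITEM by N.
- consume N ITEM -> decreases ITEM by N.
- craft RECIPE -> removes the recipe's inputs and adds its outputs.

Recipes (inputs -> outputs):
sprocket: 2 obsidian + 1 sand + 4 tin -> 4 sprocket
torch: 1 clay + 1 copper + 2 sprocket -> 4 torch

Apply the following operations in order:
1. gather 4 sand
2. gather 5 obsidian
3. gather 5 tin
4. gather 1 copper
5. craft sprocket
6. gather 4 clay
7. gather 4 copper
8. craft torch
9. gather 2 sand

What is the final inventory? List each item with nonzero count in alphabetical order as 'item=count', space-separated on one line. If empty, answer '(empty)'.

After 1 (gather 4 sand): sand=4
After 2 (gather 5 obsidian): obsidian=5 sand=4
After 3 (gather 5 tin): obsidian=5 sand=4 tin=5
After 4 (gather 1 copper): copper=1 obsidian=5 sand=4 tin=5
After 5 (craft sprocket): copper=1 obsidian=3 sand=3 sprocket=4 tin=1
After 6 (gather 4 clay): clay=4 copper=1 obsidian=3 sand=3 sprocket=4 tin=1
After 7 (gather 4 copper): clay=4 copper=5 obsidian=3 sand=3 sprocket=4 tin=1
After 8 (craft torch): clay=3 copper=4 obsidian=3 sand=3 sprocket=2 tin=1 torch=4
After 9 (gather 2 sand): clay=3 copper=4 obsidian=3 sand=5 sprocket=2 tin=1 torch=4

Answer: clay=3 copper=4 obsidian=3 sand=5 sprocket=2 tin=1 torch=4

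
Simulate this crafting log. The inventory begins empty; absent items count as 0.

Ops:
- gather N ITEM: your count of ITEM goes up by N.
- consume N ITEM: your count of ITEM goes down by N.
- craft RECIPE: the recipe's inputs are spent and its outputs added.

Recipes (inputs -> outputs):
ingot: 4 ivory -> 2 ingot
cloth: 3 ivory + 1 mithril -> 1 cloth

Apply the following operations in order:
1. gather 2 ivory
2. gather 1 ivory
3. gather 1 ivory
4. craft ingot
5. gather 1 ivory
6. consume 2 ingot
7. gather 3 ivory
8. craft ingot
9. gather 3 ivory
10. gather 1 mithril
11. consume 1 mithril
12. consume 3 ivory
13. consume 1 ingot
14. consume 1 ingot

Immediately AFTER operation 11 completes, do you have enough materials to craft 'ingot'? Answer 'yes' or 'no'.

After 1 (gather 2 ivory): ivory=2
After 2 (gather 1 ivory): ivory=3
After 3 (gather 1 ivory): ivory=4
After 4 (craft ingot): ingot=2
After 5 (gather 1 ivory): ingot=2 ivory=1
After 6 (consume 2 ingot): ivory=1
After 7 (gather 3 ivory): ivory=4
After 8 (craft ingot): ingot=2
After 9 (gather 3 ivory): ingot=2 ivory=3
After 10 (gather 1 mithril): ingot=2 ivory=3 mithril=1
After 11 (consume 1 mithril): ingot=2 ivory=3

Answer: no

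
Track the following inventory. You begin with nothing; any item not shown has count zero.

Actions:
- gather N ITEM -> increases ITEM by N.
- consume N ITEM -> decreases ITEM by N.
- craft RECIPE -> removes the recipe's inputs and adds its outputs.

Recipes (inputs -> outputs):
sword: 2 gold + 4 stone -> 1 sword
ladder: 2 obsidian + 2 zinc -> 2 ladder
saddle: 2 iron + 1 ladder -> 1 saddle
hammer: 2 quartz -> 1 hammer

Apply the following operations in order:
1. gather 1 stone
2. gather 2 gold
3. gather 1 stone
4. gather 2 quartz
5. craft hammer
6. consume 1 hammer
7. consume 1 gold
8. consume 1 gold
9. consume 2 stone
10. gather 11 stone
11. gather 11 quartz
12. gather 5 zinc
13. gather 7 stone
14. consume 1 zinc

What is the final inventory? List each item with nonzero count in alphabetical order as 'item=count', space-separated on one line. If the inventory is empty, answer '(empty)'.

After 1 (gather 1 stone): stone=1
After 2 (gather 2 gold): gold=2 stone=1
After 3 (gather 1 stone): gold=2 stone=2
After 4 (gather 2 quartz): gold=2 quartz=2 stone=2
After 5 (craft hammer): gold=2 hammer=1 stone=2
After 6 (consume 1 hammer): gold=2 stone=2
After 7 (consume 1 gold): gold=1 stone=2
After 8 (consume 1 gold): stone=2
After 9 (consume 2 stone): (empty)
After 10 (gather 11 stone): stone=11
After 11 (gather 11 quartz): quartz=11 stone=11
After 12 (gather 5 zinc): quartz=11 stone=11 zinc=5
After 13 (gather 7 stone): quartz=11 stone=18 zinc=5
After 14 (consume 1 zinc): quartz=11 stone=18 zinc=4

Answer: quartz=11 stone=18 zinc=4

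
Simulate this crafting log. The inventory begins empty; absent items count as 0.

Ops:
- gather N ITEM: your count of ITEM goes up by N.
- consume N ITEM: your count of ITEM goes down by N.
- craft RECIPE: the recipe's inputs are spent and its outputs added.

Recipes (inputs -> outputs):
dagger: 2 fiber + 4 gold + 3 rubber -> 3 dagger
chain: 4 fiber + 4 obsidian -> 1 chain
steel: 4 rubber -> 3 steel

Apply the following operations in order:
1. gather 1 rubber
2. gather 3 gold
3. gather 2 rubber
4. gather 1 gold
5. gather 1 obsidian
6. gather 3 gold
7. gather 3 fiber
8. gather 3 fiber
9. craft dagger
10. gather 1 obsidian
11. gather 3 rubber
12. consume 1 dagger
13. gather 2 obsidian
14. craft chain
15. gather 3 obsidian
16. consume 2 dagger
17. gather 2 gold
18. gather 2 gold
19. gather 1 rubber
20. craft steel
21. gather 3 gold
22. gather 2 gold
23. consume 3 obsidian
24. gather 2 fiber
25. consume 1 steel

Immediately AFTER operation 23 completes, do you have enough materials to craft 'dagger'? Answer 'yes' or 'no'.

After 1 (gather 1 rubber): rubber=1
After 2 (gather 3 gold): gold=3 rubber=1
After 3 (gather 2 rubber): gold=3 rubber=3
After 4 (gather 1 gold): gold=4 rubber=3
After 5 (gather 1 obsidian): gold=4 obsidian=1 rubber=3
After 6 (gather 3 gold): gold=7 obsidian=1 rubber=3
After 7 (gather 3 fiber): fiber=3 gold=7 obsidian=1 rubber=3
After 8 (gather 3 fiber): fiber=6 gold=7 obsidian=1 rubber=3
After 9 (craft dagger): dagger=3 fiber=4 gold=3 obsidian=1
After 10 (gather 1 obsidian): dagger=3 fiber=4 gold=3 obsidian=2
After 11 (gather 3 rubber): dagger=3 fiber=4 gold=3 obsidian=2 rubber=3
After 12 (consume 1 dagger): dagger=2 fiber=4 gold=3 obsidian=2 rubber=3
After 13 (gather 2 obsidian): dagger=2 fiber=4 gold=3 obsidian=4 rubber=3
After 14 (craft chain): chain=1 dagger=2 gold=3 rubber=3
After 15 (gather 3 obsidian): chain=1 dagger=2 gold=3 obsidian=3 rubber=3
After 16 (consume 2 dagger): chain=1 gold=3 obsidian=3 rubber=3
After 17 (gather 2 gold): chain=1 gold=5 obsidian=3 rubber=3
After 18 (gather 2 gold): chain=1 gold=7 obsidian=3 rubber=3
After 19 (gather 1 rubber): chain=1 gold=7 obsidian=3 rubber=4
After 20 (craft steel): chain=1 gold=7 obsidian=3 steel=3
After 21 (gather 3 gold): chain=1 gold=10 obsidian=3 steel=3
After 22 (gather 2 gold): chain=1 gold=12 obsidian=3 steel=3
After 23 (consume 3 obsidian): chain=1 gold=12 steel=3

Answer: no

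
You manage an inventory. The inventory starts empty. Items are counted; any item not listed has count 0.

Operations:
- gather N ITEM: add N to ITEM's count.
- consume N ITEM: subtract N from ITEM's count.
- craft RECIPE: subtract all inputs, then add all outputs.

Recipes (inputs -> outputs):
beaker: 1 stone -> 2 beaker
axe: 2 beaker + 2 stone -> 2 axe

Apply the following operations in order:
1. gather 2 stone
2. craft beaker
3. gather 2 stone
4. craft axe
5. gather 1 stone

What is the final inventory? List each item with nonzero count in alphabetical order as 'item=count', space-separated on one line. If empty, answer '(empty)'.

After 1 (gather 2 stone): stone=2
After 2 (craft beaker): beaker=2 stone=1
After 3 (gather 2 stone): beaker=2 stone=3
After 4 (craft axe): axe=2 stone=1
After 5 (gather 1 stone): axe=2 stone=2

Answer: axe=2 stone=2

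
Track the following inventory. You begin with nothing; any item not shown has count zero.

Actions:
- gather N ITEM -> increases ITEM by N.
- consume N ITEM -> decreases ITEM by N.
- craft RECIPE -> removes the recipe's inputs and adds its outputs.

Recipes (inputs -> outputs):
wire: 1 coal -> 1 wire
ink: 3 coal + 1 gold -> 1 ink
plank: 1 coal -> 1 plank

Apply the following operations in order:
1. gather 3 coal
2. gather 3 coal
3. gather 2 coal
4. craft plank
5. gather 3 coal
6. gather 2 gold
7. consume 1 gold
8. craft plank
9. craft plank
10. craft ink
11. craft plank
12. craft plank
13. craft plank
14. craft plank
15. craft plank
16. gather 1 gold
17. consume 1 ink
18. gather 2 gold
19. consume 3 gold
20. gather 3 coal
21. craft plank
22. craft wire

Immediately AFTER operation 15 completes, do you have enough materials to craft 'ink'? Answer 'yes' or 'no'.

After 1 (gather 3 coal): coal=3
After 2 (gather 3 coal): coal=6
After 3 (gather 2 coal): coal=8
After 4 (craft plank): coal=7 plank=1
After 5 (gather 3 coal): coal=10 plank=1
After 6 (gather 2 gold): coal=10 gold=2 plank=1
After 7 (consume 1 gold): coal=10 gold=1 plank=1
After 8 (craft plank): coal=9 gold=1 plank=2
After 9 (craft plank): coal=8 gold=1 plank=3
After 10 (craft ink): coal=5 ink=1 plank=3
After 11 (craft plank): coal=4 ink=1 plank=4
After 12 (craft plank): coal=3 ink=1 plank=5
After 13 (craft plank): coal=2 ink=1 plank=6
After 14 (craft plank): coal=1 ink=1 plank=7
After 15 (craft plank): ink=1 plank=8

Answer: no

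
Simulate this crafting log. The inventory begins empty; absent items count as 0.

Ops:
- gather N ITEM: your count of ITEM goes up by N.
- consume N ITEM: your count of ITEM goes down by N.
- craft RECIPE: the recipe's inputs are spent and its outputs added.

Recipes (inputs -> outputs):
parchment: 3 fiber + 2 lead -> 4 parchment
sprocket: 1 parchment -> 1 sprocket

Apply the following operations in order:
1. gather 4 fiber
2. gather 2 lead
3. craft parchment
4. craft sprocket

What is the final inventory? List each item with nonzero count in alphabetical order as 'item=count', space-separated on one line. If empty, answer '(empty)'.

After 1 (gather 4 fiber): fiber=4
After 2 (gather 2 lead): fiber=4 lead=2
After 3 (craft parchment): fiber=1 parchment=4
After 4 (craft sprocket): fiber=1 parchment=3 sprocket=1

Answer: fiber=1 parchment=3 sprocket=1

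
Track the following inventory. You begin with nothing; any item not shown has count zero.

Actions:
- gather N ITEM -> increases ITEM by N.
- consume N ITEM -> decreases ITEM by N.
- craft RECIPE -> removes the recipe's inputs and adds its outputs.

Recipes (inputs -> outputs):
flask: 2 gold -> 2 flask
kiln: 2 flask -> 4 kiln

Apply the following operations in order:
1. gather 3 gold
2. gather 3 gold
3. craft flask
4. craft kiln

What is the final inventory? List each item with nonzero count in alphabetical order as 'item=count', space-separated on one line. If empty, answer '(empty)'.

After 1 (gather 3 gold): gold=3
After 2 (gather 3 gold): gold=6
After 3 (craft flask): flask=2 gold=4
After 4 (craft kiln): gold=4 kiln=4

Answer: gold=4 kiln=4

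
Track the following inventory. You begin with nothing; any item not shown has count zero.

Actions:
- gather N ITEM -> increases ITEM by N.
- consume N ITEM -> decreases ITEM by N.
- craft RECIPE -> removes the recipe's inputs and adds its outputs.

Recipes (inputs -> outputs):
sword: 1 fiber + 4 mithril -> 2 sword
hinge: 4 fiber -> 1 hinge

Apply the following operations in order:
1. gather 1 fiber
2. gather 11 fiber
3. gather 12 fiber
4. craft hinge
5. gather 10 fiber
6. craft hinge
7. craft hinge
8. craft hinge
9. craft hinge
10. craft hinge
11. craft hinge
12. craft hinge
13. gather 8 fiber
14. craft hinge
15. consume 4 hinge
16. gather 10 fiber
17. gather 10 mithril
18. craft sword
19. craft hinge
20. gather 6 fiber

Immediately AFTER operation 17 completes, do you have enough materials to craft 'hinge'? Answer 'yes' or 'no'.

After 1 (gather 1 fiber): fiber=1
After 2 (gather 11 fiber): fiber=12
After 3 (gather 12 fiber): fiber=24
After 4 (craft hinge): fiber=20 hinge=1
After 5 (gather 10 fiber): fiber=30 hinge=1
After 6 (craft hinge): fiber=26 hinge=2
After 7 (craft hinge): fiber=22 hinge=3
After 8 (craft hinge): fiber=18 hinge=4
After 9 (craft hinge): fiber=14 hinge=5
After 10 (craft hinge): fiber=10 hinge=6
After 11 (craft hinge): fiber=6 hinge=7
After 12 (craft hinge): fiber=2 hinge=8
After 13 (gather 8 fiber): fiber=10 hinge=8
After 14 (craft hinge): fiber=6 hinge=9
After 15 (consume 4 hinge): fiber=6 hinge=5
After 16 (gather 10 fiber): fiber=16 hinge=5
After 17 (gather 10 mithril): fiber=16 hinge=5 mithril=10

Answer: yes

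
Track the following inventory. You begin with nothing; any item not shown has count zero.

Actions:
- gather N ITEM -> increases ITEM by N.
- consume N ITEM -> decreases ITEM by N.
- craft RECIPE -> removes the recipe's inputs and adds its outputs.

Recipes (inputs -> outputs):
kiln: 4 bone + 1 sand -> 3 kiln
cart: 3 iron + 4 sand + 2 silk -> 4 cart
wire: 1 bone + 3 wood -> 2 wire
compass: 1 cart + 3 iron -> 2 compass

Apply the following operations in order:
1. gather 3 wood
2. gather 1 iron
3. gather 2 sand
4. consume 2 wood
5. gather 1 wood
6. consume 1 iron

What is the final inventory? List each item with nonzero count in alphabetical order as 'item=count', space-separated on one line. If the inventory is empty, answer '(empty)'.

After 1 (gather 3 wood): wood=3
After 2 (gather 1 iron): iron=1 wood=3
After 3 (gather 2 sand): iron=1 sand=2 wood=3
After 4 (consume 2 wood): iron=1 sand=2 wood=1
After 5 (gather 1 wood): iron=1 sand=2 wood=2
After 6 (consume 1 iron): sand=2 wood=2

Answer: sand=2 wood=2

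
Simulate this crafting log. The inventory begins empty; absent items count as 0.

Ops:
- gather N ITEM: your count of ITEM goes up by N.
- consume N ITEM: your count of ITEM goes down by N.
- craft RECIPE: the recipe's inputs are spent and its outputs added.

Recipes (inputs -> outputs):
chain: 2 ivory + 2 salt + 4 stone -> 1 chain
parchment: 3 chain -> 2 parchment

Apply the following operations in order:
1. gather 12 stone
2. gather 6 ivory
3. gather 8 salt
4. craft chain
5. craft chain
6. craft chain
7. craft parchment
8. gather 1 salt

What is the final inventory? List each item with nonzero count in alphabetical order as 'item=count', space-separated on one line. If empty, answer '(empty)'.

After 1 (gather 12 stone): stone=12
After 2 (gather 6 ivory): ivory=6 stone=12
After 3 (gather 8 salt): ivory=6 salt=8 stone=12
After 4 (craft chain): chain=1 ivory=4 salt=6 stone=8
After 5 (craft chain): chain=2 ivory=2 salt=4 stone=4
After 6 (craft chain): chain=3 salt=2
After 7 (craft parchment): parchment=2 salt=2
After 8 (gather 1 salt): parchment=2 salt=3

Answer: parchment=2 salt=3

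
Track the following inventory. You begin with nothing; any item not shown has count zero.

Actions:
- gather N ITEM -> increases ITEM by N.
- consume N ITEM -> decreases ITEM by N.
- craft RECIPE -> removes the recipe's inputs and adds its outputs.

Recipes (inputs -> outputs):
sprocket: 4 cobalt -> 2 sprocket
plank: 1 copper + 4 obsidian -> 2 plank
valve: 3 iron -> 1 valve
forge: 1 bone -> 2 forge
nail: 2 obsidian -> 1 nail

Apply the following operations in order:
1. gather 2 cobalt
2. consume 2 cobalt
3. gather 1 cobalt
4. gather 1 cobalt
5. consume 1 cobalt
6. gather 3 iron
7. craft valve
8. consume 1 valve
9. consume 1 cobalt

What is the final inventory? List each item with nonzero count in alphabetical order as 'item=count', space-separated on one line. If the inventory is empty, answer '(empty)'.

Answer: (empty)

Derivation:
After 1 (gather 2 cobalt): cobalt=2
After 2 (consume 2 cobalt): (empty)
After 3 (gather 1 cobalt): cobalt=1
After 4 (gather 1 cobalt): cobalt=2
After 5 (consume 1 cobalt): cobalt=1
After 6 (gather 3 iron): cobalt=1 iron=3
After 7 (craft valve): cobalt=1 valve=1
After 8 (consume 1 valve): cobalt=1
After 9 (consume 1 cobalt): (empty)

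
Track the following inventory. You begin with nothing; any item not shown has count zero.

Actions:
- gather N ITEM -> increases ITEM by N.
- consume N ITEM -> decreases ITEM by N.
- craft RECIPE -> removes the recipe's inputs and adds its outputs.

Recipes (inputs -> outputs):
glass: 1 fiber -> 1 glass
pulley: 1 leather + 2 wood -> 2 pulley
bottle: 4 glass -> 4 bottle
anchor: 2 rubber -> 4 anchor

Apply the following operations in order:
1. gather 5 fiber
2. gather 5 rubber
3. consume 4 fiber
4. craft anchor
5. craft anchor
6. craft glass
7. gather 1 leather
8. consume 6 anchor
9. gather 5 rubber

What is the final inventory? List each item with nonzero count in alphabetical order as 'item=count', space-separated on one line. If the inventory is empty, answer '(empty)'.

Answer: anchor=2 glass=1 leather=1 rubber=6

Derivation:
After 1 (gather 5 fiber): fiber=5
After 2 (gather 5 rubber): fiber=5 rubber=5
After 3 (consume 4 fiber): fiber=1 rubber=5
After 4 (craft anchor): anchor=4 fiber=1 rubber=3
After 5 (craft anchor): anchor=8 fiber=1 rubber=1
After 6 (craft glass): anchor=8 glass=1 rubber=1
After 7 (gather 1 leather): anchor=8 glass=1 leather=1 rubber=1
After 8 (consume 6 anchor): anchor=2 glass=1 leather=1 rubber=1
After 9 (gather 5 rubber): anchor=2 glass=1 leather=1 rubber=6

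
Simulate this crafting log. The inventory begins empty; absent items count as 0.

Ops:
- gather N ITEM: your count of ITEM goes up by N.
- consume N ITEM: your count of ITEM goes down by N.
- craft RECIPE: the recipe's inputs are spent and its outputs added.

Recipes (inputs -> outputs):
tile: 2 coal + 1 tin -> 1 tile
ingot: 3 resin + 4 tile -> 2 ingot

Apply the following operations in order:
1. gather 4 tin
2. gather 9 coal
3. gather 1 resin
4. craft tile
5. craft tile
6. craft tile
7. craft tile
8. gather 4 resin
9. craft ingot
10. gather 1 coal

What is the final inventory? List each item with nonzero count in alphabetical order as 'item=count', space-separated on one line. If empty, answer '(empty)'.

Answer: coal=2 ingot=2 resin=2

Derivation:
After 1 (gather 4 tin): tin=4
After 2 (gather 9 coal): coal=9 tin=4
After 3 (gather 1 resin): coal=9 resin=1 tin=4
After 4 (craft tile): coal=7 resin=1 tile=1 tin=3
After 5 (craft tile): coal=5 resin=1 tile=2 tin=2
After 6 (craft tile): coal=3 resin=1 tile=3 tin=1
After 7 (craft tile): coal=1 resin=1 tile=4
After 8 (gather 4 resin): coal=1 resin=5 tile=4
After 9 (craft ingot): coal=1 ingot=2 resin=2
After 10 (gather 1 coal): coal=2 ingot=2 resin=2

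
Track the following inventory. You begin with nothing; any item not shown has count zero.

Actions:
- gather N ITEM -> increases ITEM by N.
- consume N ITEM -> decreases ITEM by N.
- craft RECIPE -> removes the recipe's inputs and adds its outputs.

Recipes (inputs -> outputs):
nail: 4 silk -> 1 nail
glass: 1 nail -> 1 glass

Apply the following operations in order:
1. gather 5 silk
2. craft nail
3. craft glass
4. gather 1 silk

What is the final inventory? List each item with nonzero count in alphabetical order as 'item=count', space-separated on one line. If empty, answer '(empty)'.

Answer: glass=1 silk=2

Derivation:
After 1 (gather 5 silk): silk=5
After 2 (craft nail): nail=1 silk=1
After 3 (craft glass): glass=1 silk=1
After 4 (gather 1 silk): glass=1 silk=2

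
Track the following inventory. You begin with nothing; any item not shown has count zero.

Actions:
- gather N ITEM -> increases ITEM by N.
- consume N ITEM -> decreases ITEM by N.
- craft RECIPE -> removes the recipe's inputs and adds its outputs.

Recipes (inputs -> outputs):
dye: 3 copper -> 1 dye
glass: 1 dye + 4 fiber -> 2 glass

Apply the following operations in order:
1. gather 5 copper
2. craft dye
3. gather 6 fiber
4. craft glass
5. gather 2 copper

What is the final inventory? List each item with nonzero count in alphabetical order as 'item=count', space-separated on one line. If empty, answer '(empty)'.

After 1 (gather 5 copper): copper=5
After 2 (craft dye): copper=2 dye=1
After 3 (gather 6 fiber): copper=2 dye=1 fiber=6
After 4 (craft glass): copper=2 fiber=2 glass=2
After 5 (gather 2 copper): copper=4 fiber=2 glass=2

Answer: copper=4 fiber=2 glass=2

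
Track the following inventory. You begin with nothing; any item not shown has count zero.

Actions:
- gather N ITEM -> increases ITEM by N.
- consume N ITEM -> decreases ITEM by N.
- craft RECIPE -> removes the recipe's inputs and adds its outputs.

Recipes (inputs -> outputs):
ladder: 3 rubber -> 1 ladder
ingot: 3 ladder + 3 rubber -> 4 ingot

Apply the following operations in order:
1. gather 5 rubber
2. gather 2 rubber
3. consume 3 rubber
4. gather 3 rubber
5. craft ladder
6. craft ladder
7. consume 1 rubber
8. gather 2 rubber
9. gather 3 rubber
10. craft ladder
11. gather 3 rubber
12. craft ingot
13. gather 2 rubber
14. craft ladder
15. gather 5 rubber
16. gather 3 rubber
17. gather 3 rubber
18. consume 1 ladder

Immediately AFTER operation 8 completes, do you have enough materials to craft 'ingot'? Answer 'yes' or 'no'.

Answer: no

Derivation:
After 1 (gather 5 rubber): rubber=5
After 2 (gather 2 rubber): rubber=7
After 3 (consume 3 rubber): rubber=4
After 4 (gather 3 rubber): rubber=7
After 5 (craft ladder): ladder=1 rubber=4
After 6 (craft ladder): ladder=2 rubber=1
After 7 (consume 1 rubber): ladder=2
After 8 (gather 2 rubber): ladder=2 rubber=2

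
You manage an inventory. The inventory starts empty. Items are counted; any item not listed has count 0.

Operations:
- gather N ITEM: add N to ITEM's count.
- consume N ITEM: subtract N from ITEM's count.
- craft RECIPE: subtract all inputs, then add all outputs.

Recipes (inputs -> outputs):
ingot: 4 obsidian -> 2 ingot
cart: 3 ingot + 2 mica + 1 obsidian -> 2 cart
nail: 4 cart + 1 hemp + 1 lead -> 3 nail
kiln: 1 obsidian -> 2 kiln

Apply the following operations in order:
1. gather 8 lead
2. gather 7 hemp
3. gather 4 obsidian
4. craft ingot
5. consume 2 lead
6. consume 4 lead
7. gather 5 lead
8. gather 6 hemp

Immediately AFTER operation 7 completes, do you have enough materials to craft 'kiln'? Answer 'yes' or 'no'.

After 1 (gather 8 lead): lead=8
After 2 (gather 7 hemp): hemp=7 lead=8
After 3 (gather 4 obsidian): hemp=7 lead=8 obsidian=4
After 4 (craft ingot): hemp=7 ingot=2 lead=8
After 5 (consume 2 lead): hemp=7 ingot=2 lead=6
After 6 (consume 4 lead): hemp=7 ingot=2 lead=2
After 7 (gather 5 lead): hemp=7 ingot=2 lead=7

Answer: no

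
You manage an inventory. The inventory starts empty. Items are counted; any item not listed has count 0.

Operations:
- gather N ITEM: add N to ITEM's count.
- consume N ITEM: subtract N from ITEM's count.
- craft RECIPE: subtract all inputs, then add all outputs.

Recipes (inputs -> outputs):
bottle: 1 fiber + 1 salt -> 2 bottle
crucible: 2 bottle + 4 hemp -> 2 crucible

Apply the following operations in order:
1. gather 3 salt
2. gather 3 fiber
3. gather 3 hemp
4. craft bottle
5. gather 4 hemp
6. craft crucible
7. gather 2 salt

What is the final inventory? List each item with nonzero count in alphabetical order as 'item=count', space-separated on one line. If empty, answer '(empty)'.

After 1 (gather 3 salt): salt=3
After 2 (gather 3 fiber): fiber=3 salt=3
After 3 (gather 3 hemp): fiber=3 hemp=3 salt=3
After 4 (craft bottle): bottle=2 fiber=2 hemp=3 salt=2
After 5 (gather 4 hemp): bottle=2 fiber=2 hemp=7 salt=2
After 6 (craft crucible): crucible=2 fiber=2 hemp=3 salt=2
After 7 (gather 2 salt): crucible=2 fiber=2 hemp=3 salt=4

Answer: crucible=2 fiber=2 hemp=3 salt=4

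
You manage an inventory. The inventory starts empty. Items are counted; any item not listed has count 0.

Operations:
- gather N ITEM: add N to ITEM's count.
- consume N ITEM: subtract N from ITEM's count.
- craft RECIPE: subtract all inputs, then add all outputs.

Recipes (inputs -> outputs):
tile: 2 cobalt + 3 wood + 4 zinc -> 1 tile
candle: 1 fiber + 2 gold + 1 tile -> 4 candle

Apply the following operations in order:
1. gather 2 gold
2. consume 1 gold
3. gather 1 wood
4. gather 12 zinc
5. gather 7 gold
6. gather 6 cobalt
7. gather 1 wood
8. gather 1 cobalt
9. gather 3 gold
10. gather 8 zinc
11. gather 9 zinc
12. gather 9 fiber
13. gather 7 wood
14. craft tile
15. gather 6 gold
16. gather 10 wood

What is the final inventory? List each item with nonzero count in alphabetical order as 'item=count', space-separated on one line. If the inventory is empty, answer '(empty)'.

Answer: cobalt=5 fiber=9 gold=17 tile=1 wood=16 zinc=25

Derivation:
After 1 (gather 2 gold): gold=2
After 2 (consume 1 gold): gold=1
After 3 (gather 1 wood): gold=1 wood=1
After 4 (gather 12 zinc): gold=1 wood=1 zinc=12
After 5 (gather 7 gold): gold=8 wood=1 zinc=12
After 6 (gather 6 cobalt): cobalt=6 gold=8 wood=1 zinc=12
After 7 (gather 1 wood): cobalt=6 gold=8 wood=2 zinc=12
After 8 (gather 1 cobalt): cobalt=7 gold=8 wood=2 zinc=12
After 9 (gather 3 gold): cobalt=7 gold=11 wood=2 zinc=12
After 10 (gather 8 zinc): cobalt=7 gold=11 wood=2 zinc=20
After 11 (gather 9 zinc): cobalt=7 gold=11 wood=2 zinc=29
After 12 (gather 9 fiber): cobalt=7 fiber=9 gold=11 wood=2 zinc=29
After 13 (gather 7 wood): cobalt=7 fiber=9 gold=11 wood=9 zinc=29
After 14 (craft tile): cobalt=5 fiber=9 gold=11 tile=1 wood=6 zinc=25
After 15 (gather 6 gold): cobalt=5 fiber=9 gold=17 tile=1 wood=6 zinc=25
After 16 (gather 10 wood): cobalt=5 fiber=9 gold=17 tile=1 wood=16 zinc=25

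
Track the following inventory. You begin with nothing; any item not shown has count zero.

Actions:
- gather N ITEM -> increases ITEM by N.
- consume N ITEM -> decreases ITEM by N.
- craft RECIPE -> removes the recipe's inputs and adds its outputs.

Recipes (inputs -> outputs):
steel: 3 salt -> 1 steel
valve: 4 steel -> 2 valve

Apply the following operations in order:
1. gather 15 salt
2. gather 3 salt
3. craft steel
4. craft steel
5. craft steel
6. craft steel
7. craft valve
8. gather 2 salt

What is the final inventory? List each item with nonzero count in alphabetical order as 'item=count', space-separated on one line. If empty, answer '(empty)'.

After 1 (gather 15 salt): salt=15
After 2 (gather 3 salt): salt=18
After 3 (craft steel): salt=15 steel=1
After 4 (craft steel): salt=12 steel=2
After 5 (craft steel): salt=9 steel=3
After 6 (craft steel): salt=6 steel=4
After 7 (craft valve): salt=6 valve=2
After 8 (gather 2 salt): salt=8 valve=2

Answer: salt=8 valve=2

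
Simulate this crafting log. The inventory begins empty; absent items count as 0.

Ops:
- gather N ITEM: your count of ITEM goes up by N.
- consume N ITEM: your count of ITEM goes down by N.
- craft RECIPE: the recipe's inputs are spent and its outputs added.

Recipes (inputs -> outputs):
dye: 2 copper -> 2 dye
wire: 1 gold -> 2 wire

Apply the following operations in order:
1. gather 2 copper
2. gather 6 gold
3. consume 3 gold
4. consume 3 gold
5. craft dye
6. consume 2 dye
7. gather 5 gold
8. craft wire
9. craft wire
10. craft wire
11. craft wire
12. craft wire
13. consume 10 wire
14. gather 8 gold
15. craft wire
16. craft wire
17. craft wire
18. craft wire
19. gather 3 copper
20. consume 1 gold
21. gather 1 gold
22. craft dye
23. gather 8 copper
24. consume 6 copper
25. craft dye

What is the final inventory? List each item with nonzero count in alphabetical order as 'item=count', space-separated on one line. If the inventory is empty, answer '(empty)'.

Answer: copper=1 dye=4 gold=4 wire=8

Derivation:
After 1 (gather 2 copper): copper=2
After 2 (gather 6 gold): copper=2 gold=6
After 3 (consume 3 gold): copper=2 gold=3
After 4 (consume 3 gold): copper=2
After 5 (craft dye): dye=2
After 6 (consume 2 dye): (empty)
After 7 (gather 5 gold): gold=5
After 8 (craft wire): gold=4 wire=2
After 9 (craft wire): gold=3 wire=4
After 10 (craft wire): gold=2 wire=6
After 11 (craft wire): gold=1 wire=8
After 12 (craft wire): wire=10
After 13 (consume 10 wire): (empty)
After 14 (gather 8 gold): gold=8
After 15 (craft wire): gold=7 wire=2
After 16 (craft wire): gold=6 wire=4
After 17 (craft wire): gold=5 wire=6
After 18 (craft wire): gold=4 wire=8
After 19 (gather 3 copper): copper=3 gold=4 wire=8
After 20 (consume 1 gold): copper=3 gold=3 wire=8
After 21 (gather 1 gold): copper=3 gold=4 wire=8
After 22 (craft dye): copper=1 dye=2 gold=4 wire=8
After 23 (gather 8 copper): copper=9 dye=2 gold=4 wire=8
After 24 (consume 6 copper): copper=3 dye=2 gold=4 wire=8
After 25 (craft dye): copper=1 dye=4 gold=4 wire=8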